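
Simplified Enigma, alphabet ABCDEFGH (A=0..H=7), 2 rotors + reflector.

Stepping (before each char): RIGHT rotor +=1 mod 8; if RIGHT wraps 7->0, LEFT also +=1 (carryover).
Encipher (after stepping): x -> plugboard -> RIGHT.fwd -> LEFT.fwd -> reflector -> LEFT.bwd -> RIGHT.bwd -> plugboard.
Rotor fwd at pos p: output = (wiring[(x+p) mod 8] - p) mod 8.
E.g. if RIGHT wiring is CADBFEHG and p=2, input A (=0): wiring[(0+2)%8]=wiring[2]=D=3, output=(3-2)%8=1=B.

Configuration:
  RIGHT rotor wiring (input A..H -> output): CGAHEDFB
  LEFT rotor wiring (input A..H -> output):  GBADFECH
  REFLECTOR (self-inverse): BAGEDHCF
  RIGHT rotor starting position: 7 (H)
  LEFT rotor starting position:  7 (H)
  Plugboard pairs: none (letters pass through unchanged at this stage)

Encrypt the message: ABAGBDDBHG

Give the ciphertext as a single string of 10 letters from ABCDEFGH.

Char 1 ('A'): step: R->0, L->0 (L advanced); A->plug->A->R->C->L->A->refl->B->L'->B->R'->H->plug->H
Char 2 ('B'): step: R->1, L=0; B->plug->B->R->H->L->H->refl->F->L'->E->R'->F->plug->F
Char 3 ('A'): step: R->2, L=0; A->plug->A->R->G->L->C->refl->G->L'->A->R'->G->plug->G
Char 4 ('G'): step: R->3, L=0; G->plug->G->R->D->L->D->refl->E->L'->F->R'->H->plug->H
Char 5 ('B'): step: R->4, L=0; B->plug->B->R->H->L->H->refl->F->L'->E->R'->G->plug->G
Char 6 ('D'): step: R->5, L=0; D->plug->D->R->F->L->E->refl->D->L'->D->R'->F->plug->F
Char 7 ('D'): step: R->6, L=0; D->plug->D->R->A->L->G->refl->C->L'->G->R'->G->plug->G
Char 8 ('B'): step: R->7, L=0; B->plug->B->R->D->L->D->refl->E->L'->F->R'->F->plug->F
Char 9 ('H'): step: R->0, L->1 (L advanced); H->plug->H->R->B->L->H->refl->F->L'->H->R'->D->plug->D
Char 10 ('G'): step: R->1, L=1; G->plug->G->R->A->L->A->refl->B->L'->F->R'->A->plug->A

Answer: HFGHGFGFDA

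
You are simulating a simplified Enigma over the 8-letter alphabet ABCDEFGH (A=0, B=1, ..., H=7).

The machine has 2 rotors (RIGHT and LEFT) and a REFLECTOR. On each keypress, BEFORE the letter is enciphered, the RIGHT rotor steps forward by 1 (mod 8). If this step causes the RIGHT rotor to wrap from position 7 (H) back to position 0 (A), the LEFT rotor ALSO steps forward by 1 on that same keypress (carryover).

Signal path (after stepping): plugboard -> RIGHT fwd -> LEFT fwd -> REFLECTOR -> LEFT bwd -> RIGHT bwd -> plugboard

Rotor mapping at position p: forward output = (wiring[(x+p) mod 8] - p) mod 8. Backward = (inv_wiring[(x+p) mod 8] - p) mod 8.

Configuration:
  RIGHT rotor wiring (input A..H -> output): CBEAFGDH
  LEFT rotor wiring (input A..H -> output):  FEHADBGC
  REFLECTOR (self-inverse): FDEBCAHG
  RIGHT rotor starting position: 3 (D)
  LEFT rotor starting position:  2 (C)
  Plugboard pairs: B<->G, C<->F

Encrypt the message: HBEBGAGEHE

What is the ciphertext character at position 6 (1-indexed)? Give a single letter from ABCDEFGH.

Char 1 ('H'): step: R->4, L=2; H->plug->H->R->E->L->E->refl->C->L'->H->R'->C->plug->F
Char 2 ('B'): step: R->5, L=2; B->plug->G->R->D->L->H->refl->G->L'->B->R'->A->plug->A
Char 3 ('E'): step: R->6, L=2; E->plug->E->R->G->L->D->refl->B->L'->C->R'->F->plug->C
Char 4 ('B'): step: R->7, L=2; B->plug->G->R->H->L->C->refl->E->L'->E->R'->H->plug->H
Char 5 ('G'): step: R->0, L->3 (L advanced); G->plug->B->R->B->L->A->refl->F->L'->A->R'->D->plug->D
Char 6 ('A'): step: R->1, L=3; A->plug->A->R->A->L->F->refl->A->L'->B->R'->H->plug->H

H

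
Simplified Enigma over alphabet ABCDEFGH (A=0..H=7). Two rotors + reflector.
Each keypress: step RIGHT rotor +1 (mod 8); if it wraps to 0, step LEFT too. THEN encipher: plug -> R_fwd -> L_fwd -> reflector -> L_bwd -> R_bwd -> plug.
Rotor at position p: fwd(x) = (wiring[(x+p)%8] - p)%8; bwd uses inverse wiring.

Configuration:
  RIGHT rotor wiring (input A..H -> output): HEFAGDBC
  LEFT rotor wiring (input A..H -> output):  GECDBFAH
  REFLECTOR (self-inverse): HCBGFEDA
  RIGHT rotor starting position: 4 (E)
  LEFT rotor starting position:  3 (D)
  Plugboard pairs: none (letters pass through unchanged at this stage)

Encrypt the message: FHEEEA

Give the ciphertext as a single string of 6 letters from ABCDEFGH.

Answer: ECCFFB

Derivation:
Char 1 ('F'): step: R->5, L=3; F->plug->F->R->A->L->A->refl->H->L'->H->R'->E->plug->E
Char 2 ('H'): step: R->6, L=3; H->plug->H->R->F->L->D->refl->G->L'->B->R'->C->plug->C
Char 3 ('E'): step: R->7, L=3; E->plug->E->R->B->L->G->refl->D->L'->F->R'->C->plug->C
Char 4 ('E'): step: R->0, L->4 (L advanced); E->plug->E->R->G->L->G->refl->D->L'->D->R'->F->plug->F
Char 5 ('E'): step: R->1, L=4; E->plug->E->R->C->L->E->refl->F->L'->A->R'->F->plug->F
Char 6 ('A'): step: R->2, L=4; A->plug->A->R->D->L->D->refl->G->L'->G->R'->B->plug->B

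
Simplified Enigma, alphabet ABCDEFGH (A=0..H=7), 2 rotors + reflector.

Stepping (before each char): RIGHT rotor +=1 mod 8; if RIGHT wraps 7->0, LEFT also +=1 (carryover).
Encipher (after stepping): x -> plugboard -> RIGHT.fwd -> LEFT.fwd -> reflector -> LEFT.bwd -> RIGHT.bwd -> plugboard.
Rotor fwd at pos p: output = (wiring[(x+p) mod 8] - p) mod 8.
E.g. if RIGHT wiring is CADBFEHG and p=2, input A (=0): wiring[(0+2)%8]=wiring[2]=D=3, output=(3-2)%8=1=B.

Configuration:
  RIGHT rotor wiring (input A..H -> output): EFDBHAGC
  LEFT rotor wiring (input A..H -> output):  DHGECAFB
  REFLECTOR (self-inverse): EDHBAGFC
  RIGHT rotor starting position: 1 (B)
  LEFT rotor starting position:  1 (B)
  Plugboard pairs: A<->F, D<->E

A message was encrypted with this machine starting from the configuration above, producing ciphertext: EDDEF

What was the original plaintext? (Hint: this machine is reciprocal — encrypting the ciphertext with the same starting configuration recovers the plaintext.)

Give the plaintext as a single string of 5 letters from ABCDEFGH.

Char 1 ('E'): step: R->2, L=1; E->plug->D->R->G->L->A->refl->E->L'->F->R'->C->plug->C
Char 2 ('D'): step: R->3, L=1; D->plug->E->R->H->L->C->refl->H->L'->E->R'->B->plug->B
Char 3 ('D'): step: R->4, L=1; D->plug->E->R->A->L->G->refl->F->L'->B->R'->F->plug->A
Char 4 ('E'): step: R->5, L=1; E->plug->D->R->H->L->C->refl->H->L'->E->R'->G->plug->G
Char 5 ('F'): step: R->6, L=1; F->plug->A->R->A->L->G->refl->F->L'->B->R'->G->plug->G

Answer: CBAGG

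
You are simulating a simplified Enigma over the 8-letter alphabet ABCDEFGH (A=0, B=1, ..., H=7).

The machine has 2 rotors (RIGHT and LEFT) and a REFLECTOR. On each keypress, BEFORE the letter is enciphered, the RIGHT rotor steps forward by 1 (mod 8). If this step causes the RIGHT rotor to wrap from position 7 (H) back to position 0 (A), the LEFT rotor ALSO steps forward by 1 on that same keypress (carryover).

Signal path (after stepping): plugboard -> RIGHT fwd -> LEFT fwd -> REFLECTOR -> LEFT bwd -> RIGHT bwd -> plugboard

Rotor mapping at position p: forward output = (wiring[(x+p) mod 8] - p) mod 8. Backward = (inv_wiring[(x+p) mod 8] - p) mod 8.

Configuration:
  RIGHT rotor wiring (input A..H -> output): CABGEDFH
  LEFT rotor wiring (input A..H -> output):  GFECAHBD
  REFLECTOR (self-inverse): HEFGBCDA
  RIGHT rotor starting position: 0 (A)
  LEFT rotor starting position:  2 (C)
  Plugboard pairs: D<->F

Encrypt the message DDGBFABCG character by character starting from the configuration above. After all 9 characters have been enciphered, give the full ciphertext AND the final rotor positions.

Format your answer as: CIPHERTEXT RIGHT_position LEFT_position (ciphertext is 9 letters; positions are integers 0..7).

Char 1 ('D'): step: R->1, L=2; D->plug->F->R->E->L->H->refl->A->L'->B->R'->H->plug->H
Char 2 ('D'): step: R->2, L=2; D->plug->F->R->F->L->B->refl->E->L'->G->R'->H->plug->H
Char 3 ('G'): step: R->3, L=2; G->plug->G->R->F->L->B->refl->E->L'->G->R'->H->plug->H
Char 4 ('B'): step: R->4, L=2; B->plug->B->R->H->L->D->refl->G->L'->C->R'->H->plug->H
Char 5 ('F'): step: R->5, L=2; F->plug->D->R->F->L->B->refl->E->L'->G->R'->A->plug->A
Char 6 ('A'): step: R->6, L=2; A->plug->A->R->H->L->D->refl->G->L'->C->R'->D->plug->F
Char 7 ('B'): step: R->7, L=2; B->plug->B->R->D->L->F->refl->C->L'->A->R'->A->plug->A
Char 8 ('C'): step: R->0, L->3 (L advanced); C->plug->C->R->B->L->F->refl->C->L'->G->R'->D->plug->F
Char 9 ('G'): step: R->1, L=3; G->plug->G->R->G->L->C->refl->F->L'->B->R'->H->plug->H
Final: ciphertext=HHHHAFAFH, RIGHT=1, LEFT=3

Answer: HHHHAFAFH 1 3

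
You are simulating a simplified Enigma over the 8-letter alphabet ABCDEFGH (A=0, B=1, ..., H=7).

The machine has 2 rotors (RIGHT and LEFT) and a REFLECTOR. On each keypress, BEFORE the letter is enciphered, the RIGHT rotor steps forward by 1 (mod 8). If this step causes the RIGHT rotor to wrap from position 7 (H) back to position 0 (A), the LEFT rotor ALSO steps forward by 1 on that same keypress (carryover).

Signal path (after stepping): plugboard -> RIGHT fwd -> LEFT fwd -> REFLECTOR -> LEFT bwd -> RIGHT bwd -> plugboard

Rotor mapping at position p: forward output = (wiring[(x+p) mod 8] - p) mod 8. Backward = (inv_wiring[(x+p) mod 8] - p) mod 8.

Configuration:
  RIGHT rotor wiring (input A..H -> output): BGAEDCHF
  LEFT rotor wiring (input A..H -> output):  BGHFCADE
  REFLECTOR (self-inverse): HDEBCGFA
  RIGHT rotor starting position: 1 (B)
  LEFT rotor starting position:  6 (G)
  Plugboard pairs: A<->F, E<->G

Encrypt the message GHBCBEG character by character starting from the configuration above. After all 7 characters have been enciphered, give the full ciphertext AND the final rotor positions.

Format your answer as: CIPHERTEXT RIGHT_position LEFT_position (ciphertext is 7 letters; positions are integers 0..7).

Answer: AEFGAGA 0 7

Derivation:
Char 1 ('G'): step: R->2, L=6; G->plug->E->R->F->L->H->refl->A->L'->D->R'->F->plug->A
Char 2 ('H'): step: R->3, L=6; H->plug->H->R->F->L->H->refl->A->L'->D->R'->G->plug->E
Char 3 ('B'): step: R->4, L=6; B->plug->B->R->G->L->E->refl->C->L'->H->R'->A->plug->F
Char 4 ('C'): step: R->5, L=6; C->plug->C->R->A->L->F->refl->G->L'->B->R'->E->plug->G
Char 5 ('B'): step: R->6, L=6; B->plug->B->R->H->L->C->refl->E->L'->G->R'->F->plug->A
Char 6 ('E'): step: R->7, L=6; E->plug->G->R->D->L->A->refl->H->L'->F->R'->E->plug->G
Char 7 ('G'): step: R->0, L->7 (L advanced); G->plug->E->R->D->L->A->refl->H->L'->C->R'->F->plug->A
Final: ciphertext=AEFGAGA, RIGHT=0, LEFT=7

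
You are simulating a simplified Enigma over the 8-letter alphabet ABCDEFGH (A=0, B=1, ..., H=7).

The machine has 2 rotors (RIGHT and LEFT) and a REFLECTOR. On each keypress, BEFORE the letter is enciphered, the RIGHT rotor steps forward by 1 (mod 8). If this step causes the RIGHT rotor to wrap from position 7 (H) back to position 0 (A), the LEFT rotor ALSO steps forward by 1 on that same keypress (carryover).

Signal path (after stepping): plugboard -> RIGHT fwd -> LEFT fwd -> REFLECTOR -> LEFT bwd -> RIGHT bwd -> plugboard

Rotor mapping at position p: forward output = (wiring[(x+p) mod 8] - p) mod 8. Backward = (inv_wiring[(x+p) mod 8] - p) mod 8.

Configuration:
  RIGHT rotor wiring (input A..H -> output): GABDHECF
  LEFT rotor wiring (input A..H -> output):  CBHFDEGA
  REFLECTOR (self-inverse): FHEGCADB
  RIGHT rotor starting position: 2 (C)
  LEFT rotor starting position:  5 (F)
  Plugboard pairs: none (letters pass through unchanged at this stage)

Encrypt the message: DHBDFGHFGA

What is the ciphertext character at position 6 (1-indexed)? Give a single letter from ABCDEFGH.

Char 1 ('D'): step: R->3, L=5; D->plug->D->R->H->L->G->refl->D->L'->C->R'->E->plug->E
Char 2 ('H'): step: R->4, L=5; H->plug->H->R->H->L->G->refl->D->L'->C->R'->E->plug->E
Char 3 ('B'): step: R->5, L=5; B->plug->B->R->F->L->C->refl->E->L'->E->R'->F->plug->F
Char 4 ('D'): step: R->6, L=5; D->plug->D->R->C->L->D->refl->G->L'->H->R'->B->plug->B
Char 5 ('F'): step: R->7, L=5; F->plug->F->R->A->L->H->refl->B->L'->B->R'->C->plug->C
Char 6 ('G'): step: R->0, L->6 (L advanced); G->plug->G->R->C->L->E->refl->C->L'->B->R'->C->plug->C

C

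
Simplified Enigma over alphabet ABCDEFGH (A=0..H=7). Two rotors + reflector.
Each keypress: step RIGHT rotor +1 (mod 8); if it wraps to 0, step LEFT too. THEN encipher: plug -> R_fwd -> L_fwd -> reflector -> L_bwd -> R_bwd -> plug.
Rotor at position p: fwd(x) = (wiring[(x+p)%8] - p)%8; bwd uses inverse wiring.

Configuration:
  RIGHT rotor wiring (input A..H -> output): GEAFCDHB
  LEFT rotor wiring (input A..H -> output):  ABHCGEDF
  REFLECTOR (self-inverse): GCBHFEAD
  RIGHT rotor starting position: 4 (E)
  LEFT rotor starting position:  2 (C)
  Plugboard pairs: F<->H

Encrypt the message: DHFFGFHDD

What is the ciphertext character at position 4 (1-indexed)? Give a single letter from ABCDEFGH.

Char 1 ('D'): step: R->5, L=2; D->plug->D->R->B->L->A->refl->G->L'->G->R'->A->plug->A
Char 2 ('H'): step: R->6, L=2; H->plug->F->R->H->L->H->refl->D->L'->F->R'->H->plug->F
Char 3 ('F'): step: R->7, L=2; F->plug->H->R->A->L->F->refl->E->L'->C->R'->A->plug->A
Char 4 ('F'): step: R->0, L->3 (L advanced); F->plug->H->R->B->L->D->refl->H->L'->A->R'->C->plug->C

C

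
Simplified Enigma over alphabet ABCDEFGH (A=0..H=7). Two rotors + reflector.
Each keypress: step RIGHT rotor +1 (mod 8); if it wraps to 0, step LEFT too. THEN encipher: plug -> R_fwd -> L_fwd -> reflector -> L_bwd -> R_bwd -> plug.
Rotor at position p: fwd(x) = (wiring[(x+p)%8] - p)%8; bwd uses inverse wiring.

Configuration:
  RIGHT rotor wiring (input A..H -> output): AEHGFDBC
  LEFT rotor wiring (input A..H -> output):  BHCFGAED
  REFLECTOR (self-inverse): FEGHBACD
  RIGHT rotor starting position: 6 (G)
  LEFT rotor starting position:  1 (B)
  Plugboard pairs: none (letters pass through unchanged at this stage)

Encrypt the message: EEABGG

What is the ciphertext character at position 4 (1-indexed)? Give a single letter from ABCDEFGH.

Char 1 ('E'): step: R->7, L=1; E->plug->E->R->H->L->A->refl->F->L'->D->R'->A->plug->A
Char 2 ('E'): step: R->0, L->2 (L advanced); E->plug->E->R->F->L->B->refl->E->L'->C->R'->H->plug->H
Char 3 ('A'): step: R->1, L=2; A->plug->A->R->D->L->G->refl->C->L'->E->R'->D->plug->D
Char 4 ('B'): step: R->2, L=2; B->plug->B->R->E->L->C->refl->G->L'->D->R'->C->plug->C

C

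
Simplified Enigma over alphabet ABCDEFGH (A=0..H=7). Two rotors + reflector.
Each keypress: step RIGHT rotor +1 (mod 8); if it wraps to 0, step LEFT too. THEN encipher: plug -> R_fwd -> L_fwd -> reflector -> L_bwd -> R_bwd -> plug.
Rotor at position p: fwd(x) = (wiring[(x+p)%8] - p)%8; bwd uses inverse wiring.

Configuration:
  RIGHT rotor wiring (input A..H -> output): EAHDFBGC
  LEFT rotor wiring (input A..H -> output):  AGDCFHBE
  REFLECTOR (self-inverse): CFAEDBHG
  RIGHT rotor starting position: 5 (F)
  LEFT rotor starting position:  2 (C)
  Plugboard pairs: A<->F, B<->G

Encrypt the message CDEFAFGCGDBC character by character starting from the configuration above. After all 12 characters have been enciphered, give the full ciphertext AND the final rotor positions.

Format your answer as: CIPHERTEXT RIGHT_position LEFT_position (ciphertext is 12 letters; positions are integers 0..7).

Answer: GFFBCDAFAFCE 1 4

Derivation:
Char 1 ('C'): step: R->6, L=2; C->plug->C->R->G->L->G->refl->H->L'->E->R'->B->plug->G
Char 2 ('D'): step: R->7, L=2; D->plug->D->R->A->L->B->refl->F->L'->D->R'->A->plug->F
Char 3 ('E'): step: R->0, L->3 (L advanced); E->plug->E->R->F->L->F->refl->B->L'->E->R'->A->plug->F
Char 4 ('F'): step: R->1, L=3; F->plug->A->R->H->L->A->refl->C->L'->B->R'->G->plug->B
Char 5 ('A'): step: R->2, L=3; A->plug->F->R->A->L->H->refl->G->L'->D->R'->C->plug->C
Char 6 ('F'): step: R->3, L=3; F->plug->A->R->A->L->H->refl->G->L'->D->R'->D->plug->D
Char 7 ('G'): step: R->4, L=3; G->plug->B->R->F->L->F->refl->B->L'->E->R'->F->plug->A
Char 8 ('C'): step: R->5, L=3; C->plug->C->R->F->L->F->refl->B->L'->E->R'->A->plug->F
Char 9 ('G'): step: R->6, L=3; G->plug->B->R->E->L->B->refl->F->L'->F->R'->F->plug->A
Char 10 ('D'): step: R->7, L=3; D->plug->D->R->A->L->H->refl->G->L'->D->R'->A->plug->F
Char 11 ('B'): step: R->0, L->4 (L advanced); B->plug->G->R->G->L->H->refl->G->L'->H->R'->C->plug->C
Char 12 ('C'): step: R->1, L=4; C->plug->C->R->C->L->F->refl->B->L'->A->R'->E->plug->E
Final: ciphertext=GFFBCDAFAFCE, RIGHT=1, LEFT=4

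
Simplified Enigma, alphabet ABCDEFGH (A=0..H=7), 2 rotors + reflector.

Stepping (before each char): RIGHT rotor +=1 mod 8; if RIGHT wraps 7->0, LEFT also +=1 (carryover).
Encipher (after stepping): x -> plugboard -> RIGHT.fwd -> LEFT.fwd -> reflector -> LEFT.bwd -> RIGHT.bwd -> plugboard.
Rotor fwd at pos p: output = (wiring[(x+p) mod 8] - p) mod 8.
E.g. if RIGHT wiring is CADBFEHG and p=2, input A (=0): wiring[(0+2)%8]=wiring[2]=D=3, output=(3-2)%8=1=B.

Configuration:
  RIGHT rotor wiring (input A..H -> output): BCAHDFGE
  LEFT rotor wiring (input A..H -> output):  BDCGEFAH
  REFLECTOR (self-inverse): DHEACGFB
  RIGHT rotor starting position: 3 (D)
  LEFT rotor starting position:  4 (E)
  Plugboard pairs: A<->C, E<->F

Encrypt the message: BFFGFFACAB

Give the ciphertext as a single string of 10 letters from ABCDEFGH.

Answer: FBHEBEHHHC

Derivation:
Char 1 ('B'): step: R->4, L=4; B->plug->B->R->B->L->B->refl->H->L'->F->R'->E->plug->F
Char 2 ('F'): step: R->5, L=4; F->plug->E->R->F->L->H->refl->B->L'->B->R'->B->plug->B
Char 3 ('F'): step: R->6, L=4; F->plug->E->R->C->L->E->refl->C->L'->H->R'->H->plug->H
Char 4 ('G'): step: R->7, L=4; G->plug->G->R->G->L->G->refl->F->L'->E->R'->F->plug->E
Char 5 ('F'): step: R->0, L->5 (L advanced); F->plug->E->R->D->L->E->refl->C->L'->C->R'->B->plug->B
Char 6 ('F'): step: R->1, L=5; F->plug->E->R->E->L->G->refl->F->L'->F->R'->F->plug->E
Char 7 ('A'): step: R->2, L=5; A->plug->C->R->B->L->D->refl->A->L'->A->R'->H->plug->H
Char 8 ('C'): step: R->3, L=5; C->plug->A->R->E->L->G->refl->F->L'->F->R'->H->plug->H
Char 9 ('A'): step: R->4, L=5; A->plug->C->R->C->L->C->refl->E->L'->D->R'->H->plug->H
Char 10 ('B'): step: R->5, L=5; B->plug->B->R->B->L->D->refl->A->L'->A->R'->A->plug->C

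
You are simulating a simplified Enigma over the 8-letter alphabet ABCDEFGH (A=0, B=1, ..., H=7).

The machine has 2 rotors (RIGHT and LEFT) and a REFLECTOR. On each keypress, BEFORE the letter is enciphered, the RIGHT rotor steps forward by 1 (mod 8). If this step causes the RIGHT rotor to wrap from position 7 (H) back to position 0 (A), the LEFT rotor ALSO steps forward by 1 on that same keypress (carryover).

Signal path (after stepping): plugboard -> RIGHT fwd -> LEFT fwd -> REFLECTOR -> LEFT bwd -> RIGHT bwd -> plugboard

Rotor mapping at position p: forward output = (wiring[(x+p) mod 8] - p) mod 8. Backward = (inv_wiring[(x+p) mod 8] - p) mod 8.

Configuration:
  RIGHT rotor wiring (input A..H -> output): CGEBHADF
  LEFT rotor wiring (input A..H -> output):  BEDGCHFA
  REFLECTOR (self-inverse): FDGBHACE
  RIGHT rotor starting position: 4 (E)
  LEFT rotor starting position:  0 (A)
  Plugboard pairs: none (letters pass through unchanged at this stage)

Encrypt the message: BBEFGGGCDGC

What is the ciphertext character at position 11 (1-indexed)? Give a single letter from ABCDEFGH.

Char 1 ('B'): step: R->5, L=0; B->plug->B->R->G->L->F->refl->A->L'->H->R'->F->plug->F
Char 2 ('B'): step: R->6, L=0; B->plug->B->R->H->L->A->refl->F->L'->G->R'->E->plug->E
Char 3 ('E'): step: R->7, L=0; E->plug->E->R->C->L->D->refl->B->L'->A->R'->F->plug->F
Char 4 ('F'): step: R->0, L->1 (L advanced); F->plug->F->R->A->L->D->refl->B->L'->D->R'->G->plug->G
Char 5 ('G'): step: R->1, L=1; G->plug->G->R->E->L->G->refl->C->L'->B->R'->H->plug->H
Char 6 ('G'): step: R->2, L=1; G->plug->G->R->A->L->D->refl->B->L'->D->R'->F->plug->F
Char 7 ('G'): step: R->3, L=1; G->plug->G->R->D->L->B->refl->D->L'->A->R'->D->plug->D
Char 8 ('C'): step: R->4, L=1; C->plug->C->R->H->L->A->refl->F->L'->C->R'->F->plug->F
Char 9 ('D'): step: R->5, L=1; D->plug->D->R->F->L->E->refl->H->L'->G->R'->B->plug->B
Char 10 ('G'): step: R->6, L=1; G->plug->G->R->B->L->C->refl->G->L'->E->R'->C->plug->C
Char 11 ('C'): step: R->7, L=1; C->plug->C->R->H->L->A->refl->F->L'->C->R'->E->plug->E

E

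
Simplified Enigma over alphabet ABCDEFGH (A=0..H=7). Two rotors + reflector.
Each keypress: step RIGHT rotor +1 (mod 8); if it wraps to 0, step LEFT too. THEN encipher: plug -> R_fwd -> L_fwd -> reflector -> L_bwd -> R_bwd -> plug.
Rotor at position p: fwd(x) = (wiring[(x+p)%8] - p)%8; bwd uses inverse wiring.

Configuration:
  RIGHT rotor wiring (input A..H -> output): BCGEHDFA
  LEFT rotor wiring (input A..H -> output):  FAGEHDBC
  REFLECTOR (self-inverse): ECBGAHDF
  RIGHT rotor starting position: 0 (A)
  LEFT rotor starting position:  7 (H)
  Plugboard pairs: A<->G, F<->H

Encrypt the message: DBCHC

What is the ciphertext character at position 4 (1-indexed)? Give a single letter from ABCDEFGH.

Char 1 ('D'): step: R->1, L=7; D->plug->D->R->G->L->E->refl->A->L'->F->R'->B->plug->B
Char 2 ('B'): step: R->2, L=7; B->plug->B->R->C->L->B->refl->C->L'->H->R'->G->plug->A
Char 3 ('C'): step: R->3, L=7; C->plug->C->R->A->L->D->refl->G->L'->B->R'->A->plug->G
Char 4 ('H'): step: R->4, L=7; H->plug->F->R->G->L->E->refl->A->L'->F->R'->E->plug->E

E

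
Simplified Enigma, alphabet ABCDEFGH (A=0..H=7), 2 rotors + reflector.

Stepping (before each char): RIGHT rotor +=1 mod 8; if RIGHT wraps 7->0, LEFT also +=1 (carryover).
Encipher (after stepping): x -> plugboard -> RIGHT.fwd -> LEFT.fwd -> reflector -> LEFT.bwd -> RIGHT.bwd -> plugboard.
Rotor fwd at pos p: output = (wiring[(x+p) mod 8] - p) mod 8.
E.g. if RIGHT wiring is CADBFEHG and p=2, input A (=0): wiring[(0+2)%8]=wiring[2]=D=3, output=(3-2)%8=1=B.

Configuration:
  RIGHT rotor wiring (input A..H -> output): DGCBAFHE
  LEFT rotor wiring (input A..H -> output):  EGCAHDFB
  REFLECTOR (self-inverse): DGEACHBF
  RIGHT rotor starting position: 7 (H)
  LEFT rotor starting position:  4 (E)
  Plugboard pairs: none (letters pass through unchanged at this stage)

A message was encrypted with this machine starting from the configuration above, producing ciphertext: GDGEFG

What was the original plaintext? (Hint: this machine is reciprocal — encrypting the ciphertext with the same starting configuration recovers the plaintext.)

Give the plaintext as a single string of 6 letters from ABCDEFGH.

Char 1 ('G'): step: R->0, L->5 (L advanced); G->plug->G->R->H->L->C->refl->E->L'->C->R'->C->plug->C
Char 2 ('D'): step: R->1, L=5; D->plug->D->R->H->L->C->refl->E->L'->C->R'->H->plug->H
Char 3 ('G'): step: R->2, L=5; G->plug->G->R->B->L->A->refl->D->L'->G->R'->C->plug->C
Char 4 ('E'): step: R->3, L=5; E->plug->E->R->B->L->A->refl->D->L'->G->R'->A->plug->A
Char 5 ('F'): step: R->4, L=5; F->plug->F->R->C->L->E->refl->C->L'->H->R'->E->plug->E
Char 6 ('G'): step: R->5, L=5; G->plug->G->R->E->L->B->refl->G->L'->A->R'->A->plug->A

Answer: CHCAEA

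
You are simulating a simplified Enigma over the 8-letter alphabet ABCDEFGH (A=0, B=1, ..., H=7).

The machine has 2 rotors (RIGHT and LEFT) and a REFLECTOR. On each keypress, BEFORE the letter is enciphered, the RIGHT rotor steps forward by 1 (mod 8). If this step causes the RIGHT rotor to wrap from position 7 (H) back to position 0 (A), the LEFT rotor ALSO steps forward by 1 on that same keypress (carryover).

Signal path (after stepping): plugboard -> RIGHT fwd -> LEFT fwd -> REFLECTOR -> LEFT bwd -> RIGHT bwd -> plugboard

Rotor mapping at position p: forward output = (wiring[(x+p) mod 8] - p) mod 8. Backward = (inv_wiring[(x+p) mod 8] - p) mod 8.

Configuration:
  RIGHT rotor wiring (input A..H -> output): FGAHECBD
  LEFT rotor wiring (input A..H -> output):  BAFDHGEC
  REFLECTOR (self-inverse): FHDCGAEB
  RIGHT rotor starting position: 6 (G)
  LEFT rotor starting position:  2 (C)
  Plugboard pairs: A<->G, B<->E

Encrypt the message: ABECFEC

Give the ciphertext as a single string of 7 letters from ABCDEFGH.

Char 1 ('A'): step: R->7, L=2; A->plug->G->R->D->L->E->refl->G->L'->H->R'->C->plug->C
Char 2 ('B'): step: R->0, L->3 (L advanced); B->plug->E->R->E->L->H->refl->B->L'->D->R'->H->plug->H
Char 3 ('E'): step: R->1, L=3; E->plug->B->R->H->L->C->refl->D->L'->C->R'->G->plug->A
Char 4 ('C'): step: R->2, L=3; C->plug->C->R->C->L->D->refl->C->L'->H->R'->E->plug->B
Char 5 ('F'): step: R->3, L=3; F->plug->F->R->C->L->D->refl->C->L'->H->R'->C->plug->C
Char 6 ('E'): step: R->4, L=3; E->plug->B->R->G->L->F->refl->A->L'->A->R'->A->plug->G
Char 7 ('C'): step: R->5, L=3; C->plug->C->R->G->L->F->refl->A->L'->A->R'->D->plug->D

Answer: CHABCGD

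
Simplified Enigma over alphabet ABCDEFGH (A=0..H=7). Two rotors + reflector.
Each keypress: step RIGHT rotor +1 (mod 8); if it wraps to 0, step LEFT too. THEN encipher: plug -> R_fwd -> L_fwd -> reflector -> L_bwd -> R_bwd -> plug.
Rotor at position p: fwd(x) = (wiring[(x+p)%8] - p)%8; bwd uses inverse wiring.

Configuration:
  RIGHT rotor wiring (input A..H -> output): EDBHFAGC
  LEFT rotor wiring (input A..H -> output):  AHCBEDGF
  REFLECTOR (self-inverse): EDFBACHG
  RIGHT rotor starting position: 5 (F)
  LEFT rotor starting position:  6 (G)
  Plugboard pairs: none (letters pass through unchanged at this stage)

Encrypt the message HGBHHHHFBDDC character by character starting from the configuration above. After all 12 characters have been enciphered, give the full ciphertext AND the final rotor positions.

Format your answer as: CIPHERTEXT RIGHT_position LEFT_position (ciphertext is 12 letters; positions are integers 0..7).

Answer: GFCGCBACDFHG 1 0

Derivation:
Char 1 ('H'): step: R->6, L=6; H->plug->H->R->C->L->C->refl->F->L'->H->R'->G->plug->G
Char 2 ('G'): step: R->7, L=6; G->plug->G->R->B->L->H->refl->G->L'->G->R'->F->plug->F
Char 3 ('B'): step: R->0, L->7 (L advanced); B->plug->B->R->D->L->D->refl->B->L'->B->R'->C->plug->C
Char 4 ('H'): step: R->1, L=7; H->plug->H->R->D->L->D->refl->B->L'->B->R'->G->plug->G
Char 5 ('H'): step: R->2, L=7; H->plug->H->R->B->L->B->refl->D->L'->D->R'->C->plug->C
Char 6 ('H'): step: R->3, L=7; H->plug->H->R->G->L->E->refl->A->L'->C->R'->B->plug->B
Char 7 ('H'): step: R->4, L=7; H->plug->H->R->D->L->D->refl->B->L'->B->R'->A->plug->A
Char 8 ('F'): step: R->5, L=7; F->plug->F->R->E->L->C->refl->F->L'->F->R'->C->plug->C
Char 9 ('B'): step: R->6, L=7; B->plug->B->R->E->L->C->refl->F->L'->F->R'->D->plug->D
Char 10 ('D'): step: R->7, L=7; D->plug->D->R->C->L->A->refl->E->L'->G->R'->F->plug->F
Char 11 ('D'): step: R->0, L->0 (L advanced); D->plug->D->R->H->L->F->refl->C->L'->C->R'->H->plug->H
Char 12 ('C'): step: R->1, L=0; C->plug->C->R->G->L->G->refl->H->L'->B->R'->G->plug->G
Final: ciphertext=GFCGCBACDFHG, RIGHT=1, LEFT=0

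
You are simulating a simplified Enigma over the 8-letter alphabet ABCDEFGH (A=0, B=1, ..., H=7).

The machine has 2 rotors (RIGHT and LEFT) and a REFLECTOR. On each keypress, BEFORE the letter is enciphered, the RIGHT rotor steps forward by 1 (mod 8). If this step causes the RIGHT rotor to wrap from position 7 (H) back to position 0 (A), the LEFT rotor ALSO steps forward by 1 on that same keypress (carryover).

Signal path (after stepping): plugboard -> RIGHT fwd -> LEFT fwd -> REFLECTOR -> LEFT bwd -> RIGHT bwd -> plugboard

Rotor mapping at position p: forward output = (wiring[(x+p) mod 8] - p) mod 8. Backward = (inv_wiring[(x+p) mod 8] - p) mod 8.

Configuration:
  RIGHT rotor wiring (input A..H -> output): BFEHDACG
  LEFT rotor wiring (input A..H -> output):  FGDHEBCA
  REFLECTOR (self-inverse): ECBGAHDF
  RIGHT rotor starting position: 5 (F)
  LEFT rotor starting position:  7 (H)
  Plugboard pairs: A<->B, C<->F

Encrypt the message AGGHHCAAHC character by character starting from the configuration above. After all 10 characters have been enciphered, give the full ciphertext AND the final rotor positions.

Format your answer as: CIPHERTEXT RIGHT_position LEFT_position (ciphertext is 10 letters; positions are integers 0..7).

Answer: EBBAEFBHCB 7 0

Derivation:
Char 1 ('A'): step: R->6, L=7; A->plug->B->R->A->L->B->refl->C->L'->G->R'->E->plug->E
Char 2 ('G'): step: R->7, L=7; G->plug->G->R->B->L->G->refl->D->L'->H->R'->A->plug->B
Char 3 ('G'): step: R->0, L->0 (L advanced); G->plug->G->R->C->L->D->refl->G->L'->B->R'->A->plug->B
Char 4 ('H'): step: R->1, L=0; H->plug->H->R->A->L->F->refl->H->L'->D->R'->B->plug->A
Char 5 ('H'): step: R->2, L=0; H->plug->H->R->D->L->H->refl->F->L'->A->R'->E->plug->E
Char 6 ('C'): step: R->3, L=0; C->plug->F->R->G->L->C->refl->B->L'->F->R'->C->plug->F
Char 7 ('A'): step: R->4, L=0; A->plug->B->R->E->L->E->refl->A->L'->H->R'->A->plug->B
Char 8 ('A'): step: R->5, L=0; A->plug->B->R->F->L->B->refl->C->L'->G->R'->H->plug->H
Char 9 ('H'): step: R->6, L=0; H->plug->H->R->C->L->D->refl->G->L'->B->R'->F->plug->C
Char 10 ('C'): step: R->7, L=0; C->plug->F->R->E->L->E->refl->A->L'->H->R'->A->plug->B
Final: ciphertext=EBBAEFBHCB, RIGHT=7, LEFT=0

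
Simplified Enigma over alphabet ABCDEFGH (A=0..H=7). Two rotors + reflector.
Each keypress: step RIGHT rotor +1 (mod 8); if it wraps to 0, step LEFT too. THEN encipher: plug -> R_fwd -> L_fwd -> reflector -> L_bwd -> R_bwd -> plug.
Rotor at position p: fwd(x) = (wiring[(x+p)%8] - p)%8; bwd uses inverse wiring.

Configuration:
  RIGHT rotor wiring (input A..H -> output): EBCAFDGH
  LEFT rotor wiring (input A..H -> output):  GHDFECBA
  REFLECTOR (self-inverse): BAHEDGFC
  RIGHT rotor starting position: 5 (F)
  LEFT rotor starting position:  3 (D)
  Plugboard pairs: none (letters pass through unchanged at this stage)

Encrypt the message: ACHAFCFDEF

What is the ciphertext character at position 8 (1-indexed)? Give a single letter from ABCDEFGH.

Char 1 ('A'): step: R->6, L=3; A->plug->A->R->A->L->C->refl->H->L'->C->R'->F->plug->F
Char 2 ('C'): step: R->7, L=3; C->plug->C->R->C->L->H->refl->C->L'->A->R'->A->plug->A
Char 3 ('H'): step: R->0, L->4 (L advanced); H->plug->H->R->H->L->B->refl->A->L'->A->R'->D->plug->D
Char 4 ('A'): step: R->1, L=4; A->plug->A->R->A->L->A->refl->B->L'->H->R'->C->plug->C
Char 5 ('F'): step: R->2, L=4; F->plug->F->R->F->L->D->refl->E->L'->D->R'->C->plug->C
Char 6 ('C'): step: R->3, L=4; C->plug->C->R->A->L->A->refl->B->L'->H->R'->H->plug->H
Char 7 ('F'): step: R->4, L=4; F->plug->F->R->F->L->D->refl->E->L'->D->R'->D->plug->D
Char 8 ('D'): step: R->5, L=4; D->plug->D->R->H->L->B->refl->A->L'->A->R'->H->plug->H

H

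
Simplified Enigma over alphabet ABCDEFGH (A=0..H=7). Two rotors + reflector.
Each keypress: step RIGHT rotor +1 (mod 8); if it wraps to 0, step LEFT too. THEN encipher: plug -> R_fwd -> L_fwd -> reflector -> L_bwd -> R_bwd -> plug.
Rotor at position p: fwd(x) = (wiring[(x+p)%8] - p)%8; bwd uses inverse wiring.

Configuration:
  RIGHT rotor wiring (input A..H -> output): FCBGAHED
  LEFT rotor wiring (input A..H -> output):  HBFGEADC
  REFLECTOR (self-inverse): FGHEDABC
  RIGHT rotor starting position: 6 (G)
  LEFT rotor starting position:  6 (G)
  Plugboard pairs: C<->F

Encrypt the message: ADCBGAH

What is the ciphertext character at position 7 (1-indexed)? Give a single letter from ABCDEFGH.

Char 1 ('A'): step: R->7, L=6; A->plug->A->R->E->L->H->refl->C->L'->H->R'->E->plug->E
Char 2 ('D'): step: R->0, L->7 (L advanced); D->plug->D->R->G->L->B->refl->G->L'->D->R'->H->plug->H
Char 3 ('C'): step: R->1, L=7; C->plug->F->R->D->L->G->refl->B->L'->G->R'->E->plug->E
Char 4 ('B'): step: R->2, L=7; B->plug->B->R->E->L->H->refl->C->L'->C->R'->E->plug->E
Char 5 ('G'): step: R->3, L=7; G->plug->G->R->H->L->E->refl->D->L'->A->R'->E->plug->E
Char 6 ('A'): step: R->4, L=7; A->plug->A->R->E->L->H->refl->C->L'->C->R'->H->plug->H
Char 7 ('H'): step: R->5, L=7; H->plug->H->R->D->L->G->refl->B->L'->G->R'->C->plug->F

F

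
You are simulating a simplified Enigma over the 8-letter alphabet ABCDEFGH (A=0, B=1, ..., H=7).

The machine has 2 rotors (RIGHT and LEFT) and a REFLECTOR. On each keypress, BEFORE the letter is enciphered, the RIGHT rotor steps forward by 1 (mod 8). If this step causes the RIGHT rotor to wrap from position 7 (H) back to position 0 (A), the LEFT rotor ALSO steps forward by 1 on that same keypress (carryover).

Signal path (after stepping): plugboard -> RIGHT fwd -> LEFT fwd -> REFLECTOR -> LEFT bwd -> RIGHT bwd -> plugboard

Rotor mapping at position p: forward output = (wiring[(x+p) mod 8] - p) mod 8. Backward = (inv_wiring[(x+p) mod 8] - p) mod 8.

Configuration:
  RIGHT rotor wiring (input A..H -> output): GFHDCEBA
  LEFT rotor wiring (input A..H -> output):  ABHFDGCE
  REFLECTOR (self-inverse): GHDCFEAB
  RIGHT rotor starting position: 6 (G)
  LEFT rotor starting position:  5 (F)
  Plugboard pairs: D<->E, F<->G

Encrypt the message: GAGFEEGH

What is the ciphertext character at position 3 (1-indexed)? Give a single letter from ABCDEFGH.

Char 1 ('G'): step: R->7, L=5; G->plug->F->R->D->L->D->refl->C->L'->F->R'->G->plug->F
Char 2 ('A'): step: R->0, L->6 (L advanced); A->plug->A->R->G->L->F->refl->E->L'->A->R'->H->plug->H
Char 3 ('G'): step: R->1, L=6; G->plug->F->R->A->L->E->refl->F->L'->G->R'->B->plug->B

B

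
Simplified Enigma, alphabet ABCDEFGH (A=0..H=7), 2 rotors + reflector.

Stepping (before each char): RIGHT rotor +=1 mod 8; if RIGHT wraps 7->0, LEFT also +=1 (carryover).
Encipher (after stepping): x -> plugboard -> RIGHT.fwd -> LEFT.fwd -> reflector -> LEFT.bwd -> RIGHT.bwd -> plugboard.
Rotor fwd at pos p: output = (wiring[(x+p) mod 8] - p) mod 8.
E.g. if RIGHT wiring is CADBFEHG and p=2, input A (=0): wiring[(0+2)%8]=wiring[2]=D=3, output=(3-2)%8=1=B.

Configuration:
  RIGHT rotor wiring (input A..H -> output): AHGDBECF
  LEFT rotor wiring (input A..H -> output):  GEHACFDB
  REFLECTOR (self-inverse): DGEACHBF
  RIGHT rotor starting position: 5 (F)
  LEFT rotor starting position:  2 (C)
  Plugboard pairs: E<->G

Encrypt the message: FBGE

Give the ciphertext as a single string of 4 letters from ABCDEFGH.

Answer: GGAA

Derivation:
Char 1 ('F'): step: R->6, L=2; F->plug->F->R->F->L->H->refl->F->L'->A->R'->E->plug->G
Char 2 ('B'): step: R->7, L=2; B->plug->B->R->B->L->G->refl->B->L'->E->R'->E->plug->G
Char 3 ('G'): step: R->0, L->3 (L advanced); G->plug->E->R->B->L->H->refl->F->L'->A->R'->A->plug->A
Char 4 ('E'): step: R->1, L=3; E->plug->G->R->E->L->G->refl->B->L'->G->R'->A->plug->A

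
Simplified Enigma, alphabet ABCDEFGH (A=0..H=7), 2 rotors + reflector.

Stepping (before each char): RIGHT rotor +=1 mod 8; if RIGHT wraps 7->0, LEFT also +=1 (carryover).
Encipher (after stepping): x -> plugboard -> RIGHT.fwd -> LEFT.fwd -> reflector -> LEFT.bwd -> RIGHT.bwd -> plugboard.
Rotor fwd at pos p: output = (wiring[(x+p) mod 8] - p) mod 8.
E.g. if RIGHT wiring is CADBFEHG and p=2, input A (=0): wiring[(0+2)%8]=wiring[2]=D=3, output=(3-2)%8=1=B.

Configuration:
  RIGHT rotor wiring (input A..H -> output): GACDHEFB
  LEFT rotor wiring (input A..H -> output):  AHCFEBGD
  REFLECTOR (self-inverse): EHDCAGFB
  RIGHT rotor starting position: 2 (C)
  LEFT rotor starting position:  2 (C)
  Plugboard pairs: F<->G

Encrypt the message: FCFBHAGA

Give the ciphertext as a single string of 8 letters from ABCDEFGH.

Answer: GEAGBGDE

Derivation:
Char 1 ('F'): step: R->3, L=2; F->plug->G->R->F->L->B->refl->H->L'->D->R'->F->plug->G
Char 2 ('C'): step: R->4, L=2; C->plug->C->R->B->L->D->refl->C->L'->C->R'->E->plug->E
Char 3 ('F'): step: R->5, L=2; F->plug->G->R->G->L->G->refl->F->L'->H->R'->A->plug->A
Char 4 ('B'): step: R->6, L=2; B->plug->B->R->D->L->H->refl->B->L'->F->R'->F->plug->G
Char 5 ('H'): step: R->7, L=2; H->plug->H->R->G->L->G->refl->F->L'->H->R'->B->plug->B
Char 6 ('A'): step: R->0, L->3 (L advanced); A->plug->A->R->G->L->E->refl->A->L'->E->R'->F->plug->G
Char 7 ('G'): step: R->1, L=3; G->plug->F->R->E->L->A->refl->E->L'->G->R'->D->plug->D
Char 8 ('A'): step: R->2, L=3; A->plug->A->R->A->L->C->refl->D->L'->D->R'->E->plug->E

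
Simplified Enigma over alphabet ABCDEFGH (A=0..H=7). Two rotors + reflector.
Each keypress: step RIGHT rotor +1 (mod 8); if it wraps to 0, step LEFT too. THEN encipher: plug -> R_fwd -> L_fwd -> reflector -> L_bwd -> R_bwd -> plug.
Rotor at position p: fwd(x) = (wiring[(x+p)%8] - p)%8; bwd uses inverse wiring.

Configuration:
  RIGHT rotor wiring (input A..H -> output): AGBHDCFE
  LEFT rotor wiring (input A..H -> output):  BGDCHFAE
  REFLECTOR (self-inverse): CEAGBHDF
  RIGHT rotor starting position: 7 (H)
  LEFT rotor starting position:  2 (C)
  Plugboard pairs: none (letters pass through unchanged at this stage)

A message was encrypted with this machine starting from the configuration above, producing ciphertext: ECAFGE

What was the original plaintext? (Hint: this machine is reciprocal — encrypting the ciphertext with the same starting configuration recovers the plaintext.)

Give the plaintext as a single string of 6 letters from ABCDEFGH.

Char 1 ('E'): step: R->0, L->3 (L advanced); E->plug->E->R->D->L->F->refl->H->L'->A->R'->A->plug->A
Char 2 ('C'): step: R->1, L=3; C->plug->C->R->G->L->D->refl->G->L'->F->R'->A->plug->A
Char 3 ('A'): step: R->2, L=3; A->plug->A->R->H->L->A->refl->C->L'->C->R'->F->plug->F
Char 4 ('F'): step: R->3, L=3; F->plug->F->R->F->L->G->refl->D->L'->G->R'->H->plug->H
Char 5 ('G'): step: R->4, L=3; G->plug->G->R->F->L->G->refl->D->L'->G->R'->B->plug->B
Char 6 ('E'): step: R->5, L=3; E->plug->E->R->B->L->E->refl->B->L'->E->R'->F->plug->F

Answer: AAFHBF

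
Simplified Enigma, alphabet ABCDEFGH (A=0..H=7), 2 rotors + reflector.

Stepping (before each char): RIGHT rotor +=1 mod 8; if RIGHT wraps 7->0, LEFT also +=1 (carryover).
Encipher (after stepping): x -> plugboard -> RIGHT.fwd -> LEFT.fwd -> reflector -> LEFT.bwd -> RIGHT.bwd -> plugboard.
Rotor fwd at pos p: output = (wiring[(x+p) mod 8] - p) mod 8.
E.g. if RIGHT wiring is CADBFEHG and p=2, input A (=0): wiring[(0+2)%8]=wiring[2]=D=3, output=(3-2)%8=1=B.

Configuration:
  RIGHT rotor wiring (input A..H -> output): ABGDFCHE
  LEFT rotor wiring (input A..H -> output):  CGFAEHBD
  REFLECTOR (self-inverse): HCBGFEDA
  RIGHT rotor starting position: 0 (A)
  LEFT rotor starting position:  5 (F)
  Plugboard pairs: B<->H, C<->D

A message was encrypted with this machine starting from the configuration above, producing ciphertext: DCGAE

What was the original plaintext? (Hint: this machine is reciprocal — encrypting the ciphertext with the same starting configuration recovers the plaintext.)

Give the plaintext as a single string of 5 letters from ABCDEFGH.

Answer: FAHDB

Derivation:
Char 1 ('D'): step: R->1, L=5; D->plug->C->R->C->L->G->refl->D->L'->G->R'->F->plug->F
Char 2 ('C'): step: R->2, L=5; C->plug->D->R->A->L->C->refl->B->L'->E->R'->A->plug->A
Char 3 ('G'): step: R->3, L=5; G->plug->G->R->G->L->D->refl->G->L'->C->R'->B->plug->H
Char 4 ('A'): step: R->4, L=5; A->plug->A->R->B->L->E->refl->F->L'->D->R'->C->plug->D
Char 5 ('E'): step: R->5, L=5; E->plug->E->R->E->L->B->refl->C->L'->A->R'->H->plug->B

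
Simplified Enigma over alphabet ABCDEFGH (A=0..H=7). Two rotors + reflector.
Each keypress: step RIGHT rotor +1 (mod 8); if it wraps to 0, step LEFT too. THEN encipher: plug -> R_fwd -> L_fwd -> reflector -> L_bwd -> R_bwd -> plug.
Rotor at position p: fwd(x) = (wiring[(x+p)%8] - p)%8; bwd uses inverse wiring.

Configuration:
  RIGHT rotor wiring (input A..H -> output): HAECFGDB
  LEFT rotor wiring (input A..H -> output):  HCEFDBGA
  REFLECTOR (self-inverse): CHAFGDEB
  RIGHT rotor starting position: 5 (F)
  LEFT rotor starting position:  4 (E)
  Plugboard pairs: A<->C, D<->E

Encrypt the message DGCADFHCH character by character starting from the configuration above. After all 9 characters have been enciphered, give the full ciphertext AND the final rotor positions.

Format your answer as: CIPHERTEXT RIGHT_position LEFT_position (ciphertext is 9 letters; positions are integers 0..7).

Answer: EBBDGBDGG 6 5

Derivation:
Char 1 ('D'): step: R->6, L=4; D->plug->E->R->G->L->A->refl->C->L'->C->R'->D->plug->E
Char 2 ('G'): step: R->7, L=4; G->plug->G->R->H->L->B->refl->H->L'->A->R'->B->plug->B
Char 3 ('C'): step: R->0, L->5 (L advanced); C->plug->A->R->H->L->G->refl->E->L'->A->R'->B->plug->B
Char 4 ('A'): step: R->1, L=5; A->plug->C->R->B->L->B->refl->H->L'->F->R'->E->plug->D
Char 5 ('D'): step: R->2, L=5; D->plug->E->R->B->L->B->refl->H->L'->F->R'->G->plug->G
Char 6 ('F'): step: R->3, L=5; F->plug->F->R->E->L->F->refl->D->L'->C->R'->B->plug->B
Char 7 ('H'): step: R->4, L=5; H->plug->H->R->G->L->A->refl->C->L'->D->R'->E->plug->D
Char 8 ('C'): step: R->5, L=5; C->plug->A->R->B->L->B->refl->H->L'->F->R'->G->plug->G
Char 9 ('H'): step: R->6, L=5; H->plug->H->R->A->L->E->refl->G->L'->H->R'->G->plug->G
Final: ciphertext=EBBDGBDGG, RIGHT=6, LEFT=5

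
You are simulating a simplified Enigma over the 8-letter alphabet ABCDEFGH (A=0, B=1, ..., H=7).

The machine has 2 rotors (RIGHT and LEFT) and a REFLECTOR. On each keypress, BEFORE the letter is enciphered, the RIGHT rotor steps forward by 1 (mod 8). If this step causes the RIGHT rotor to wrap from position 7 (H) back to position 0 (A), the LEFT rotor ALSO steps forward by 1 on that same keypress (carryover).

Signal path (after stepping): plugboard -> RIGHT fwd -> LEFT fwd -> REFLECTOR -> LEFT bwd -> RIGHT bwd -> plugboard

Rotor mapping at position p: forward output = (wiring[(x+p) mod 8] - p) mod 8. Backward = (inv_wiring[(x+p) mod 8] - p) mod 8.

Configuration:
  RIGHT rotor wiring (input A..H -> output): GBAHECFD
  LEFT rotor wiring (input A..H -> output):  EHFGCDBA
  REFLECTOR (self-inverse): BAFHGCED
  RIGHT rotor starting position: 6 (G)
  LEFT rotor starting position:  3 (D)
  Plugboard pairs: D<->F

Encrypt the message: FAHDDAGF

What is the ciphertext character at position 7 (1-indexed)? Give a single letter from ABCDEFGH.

Char 1 ('F'): step: R->7, L=3; F->plug->D->R->B->L->H->refl->D->L'->A->R'->E->plug->E
Char 2 ('A'): step: R->0, L->4 (L advanced); A->plug->A->R->G->L->B->refl->A->L'->E->R'->E->plug->E
Char 3 ('H'): step: R->1, L=4; H->plug->H->R->F->L->D->refl->H->L'->B->R'->E->plug->E
Char 4 ('D'): step: R->2, L=4; D->plug->F->R->B->L->H->refl->D->L'->F->R'->B->plug->B
Char 5 ('D'): step: R->3, L=4; D->plug->F->R->D->L->E->refl->G->L'->A->R'->E->plug->E
Char 6 ('A'): step: R->4, L=4; A->plug->A->R->A->L->G->refl->E->L'->D->R'->H->plug->H
Char 7 ('G'): step: R->5, L=4; G->plug->G->R->C->L->F->refl->C->L'->H->R'->H->plug->H

H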